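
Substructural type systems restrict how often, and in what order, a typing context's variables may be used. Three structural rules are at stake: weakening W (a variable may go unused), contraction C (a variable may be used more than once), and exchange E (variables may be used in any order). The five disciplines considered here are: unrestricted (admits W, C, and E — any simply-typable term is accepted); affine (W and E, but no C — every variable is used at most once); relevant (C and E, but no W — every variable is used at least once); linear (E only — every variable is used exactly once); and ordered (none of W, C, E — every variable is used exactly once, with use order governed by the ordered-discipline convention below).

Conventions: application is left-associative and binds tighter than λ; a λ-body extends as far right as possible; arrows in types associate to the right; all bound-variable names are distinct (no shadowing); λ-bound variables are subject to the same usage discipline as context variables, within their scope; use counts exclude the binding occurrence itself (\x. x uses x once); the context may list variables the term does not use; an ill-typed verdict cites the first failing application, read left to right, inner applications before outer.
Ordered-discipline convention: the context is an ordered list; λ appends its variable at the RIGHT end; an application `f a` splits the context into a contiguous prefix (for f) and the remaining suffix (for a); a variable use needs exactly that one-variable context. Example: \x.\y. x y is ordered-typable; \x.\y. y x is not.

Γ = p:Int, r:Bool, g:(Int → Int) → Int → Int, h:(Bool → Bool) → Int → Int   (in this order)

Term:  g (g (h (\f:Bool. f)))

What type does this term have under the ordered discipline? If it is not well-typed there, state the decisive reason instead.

not well-typed under ordered — needs contraction — g ×2; unused: p, r — weakening required
usage: p ×0; r ×0; g ×2; h ×1; f (bound) ×1
use order (left to right): g, g, h, f
typing: well-typed — term : Int → Int
summary: ordered ✗ · linear ✗ · affine ✗ · relevant ✗ · unrestricted ✓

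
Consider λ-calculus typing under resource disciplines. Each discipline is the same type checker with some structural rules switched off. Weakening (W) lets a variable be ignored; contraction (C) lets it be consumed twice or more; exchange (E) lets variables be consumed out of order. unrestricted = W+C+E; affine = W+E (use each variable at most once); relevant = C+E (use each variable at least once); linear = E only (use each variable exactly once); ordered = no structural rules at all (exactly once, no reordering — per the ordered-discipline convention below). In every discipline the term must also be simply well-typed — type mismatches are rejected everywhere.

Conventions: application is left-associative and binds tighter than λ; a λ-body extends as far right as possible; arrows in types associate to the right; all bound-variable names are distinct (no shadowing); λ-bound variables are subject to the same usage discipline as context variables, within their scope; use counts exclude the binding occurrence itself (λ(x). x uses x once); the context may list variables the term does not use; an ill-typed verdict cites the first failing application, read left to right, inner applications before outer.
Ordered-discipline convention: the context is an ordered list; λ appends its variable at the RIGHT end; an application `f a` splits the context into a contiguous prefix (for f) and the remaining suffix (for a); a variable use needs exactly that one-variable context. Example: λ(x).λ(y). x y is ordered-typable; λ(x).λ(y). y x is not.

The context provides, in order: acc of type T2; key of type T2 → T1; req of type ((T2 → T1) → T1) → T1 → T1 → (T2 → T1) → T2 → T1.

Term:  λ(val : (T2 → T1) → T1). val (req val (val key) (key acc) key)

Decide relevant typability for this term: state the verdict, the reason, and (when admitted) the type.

yes — at least one use each (acc, key, req, val); term : ((T2 → T1) → T1) → T1
usage: acc=1, key=3, req=1, val [bound]=3
use order (left to right): val, req, val, val, key, key, acc, key
typing: ✓ — ((T2 → T1) → T1) → T1
all disciplines: ordered ✗, linear ✗, affine ✗, relevant ✓, unrestricted ✓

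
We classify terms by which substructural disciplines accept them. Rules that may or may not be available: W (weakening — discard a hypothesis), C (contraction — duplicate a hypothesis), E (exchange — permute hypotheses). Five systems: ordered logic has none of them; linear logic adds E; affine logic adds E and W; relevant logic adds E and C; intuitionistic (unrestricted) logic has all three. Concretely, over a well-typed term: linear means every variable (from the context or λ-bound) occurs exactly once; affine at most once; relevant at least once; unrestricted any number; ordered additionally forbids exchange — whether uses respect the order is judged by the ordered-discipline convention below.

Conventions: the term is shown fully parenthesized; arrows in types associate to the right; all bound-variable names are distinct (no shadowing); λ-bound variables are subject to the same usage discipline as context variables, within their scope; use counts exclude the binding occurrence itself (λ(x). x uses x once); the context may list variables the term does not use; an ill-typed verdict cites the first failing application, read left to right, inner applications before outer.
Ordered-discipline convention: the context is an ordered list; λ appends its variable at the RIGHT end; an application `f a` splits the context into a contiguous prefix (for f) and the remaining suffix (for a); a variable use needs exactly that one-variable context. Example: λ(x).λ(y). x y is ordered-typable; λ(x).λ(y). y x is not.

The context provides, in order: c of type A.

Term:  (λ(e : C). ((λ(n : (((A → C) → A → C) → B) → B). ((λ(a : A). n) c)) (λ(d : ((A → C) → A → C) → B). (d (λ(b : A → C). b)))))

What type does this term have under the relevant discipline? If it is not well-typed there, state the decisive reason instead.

not well-typed under relevant — needs weakening: e, a unused
variable uses: c=1, e (λ-bound)=0, n (λ-bound)=1, a (λ-bound)=0, d (λ-bound)=1, b (λ-bound)=1
order of uses: n, c, d, b
typing: well-typed — term : C → (((A → C) → A → C) → B) → B
across the five disciplines: ordered ✗, linear ✗, affine ✓, relevant ✗, unrestricted ✓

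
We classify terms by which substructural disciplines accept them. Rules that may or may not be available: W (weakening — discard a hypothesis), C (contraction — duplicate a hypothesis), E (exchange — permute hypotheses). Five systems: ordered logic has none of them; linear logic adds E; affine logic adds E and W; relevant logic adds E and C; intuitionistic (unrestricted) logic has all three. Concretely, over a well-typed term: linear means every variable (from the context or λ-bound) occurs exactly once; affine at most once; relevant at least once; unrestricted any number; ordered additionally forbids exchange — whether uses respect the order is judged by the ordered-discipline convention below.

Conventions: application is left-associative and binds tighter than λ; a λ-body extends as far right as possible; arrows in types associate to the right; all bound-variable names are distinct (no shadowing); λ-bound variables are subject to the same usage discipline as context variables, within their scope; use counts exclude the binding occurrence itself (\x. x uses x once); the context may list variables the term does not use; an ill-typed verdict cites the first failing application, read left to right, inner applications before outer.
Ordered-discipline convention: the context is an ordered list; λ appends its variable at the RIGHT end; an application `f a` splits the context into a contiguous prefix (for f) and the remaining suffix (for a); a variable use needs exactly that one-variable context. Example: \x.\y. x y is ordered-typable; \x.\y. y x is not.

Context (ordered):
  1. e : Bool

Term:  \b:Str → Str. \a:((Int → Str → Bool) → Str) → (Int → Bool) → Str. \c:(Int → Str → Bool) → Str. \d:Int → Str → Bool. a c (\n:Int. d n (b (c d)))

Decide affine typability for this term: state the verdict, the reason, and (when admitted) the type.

no — c ×2, d ×2 used more than once (contraction)
use counts: e=0; b [bound]=1; a [bound]=1; c [bound]=2; d [bound]=2; n [bound]=1
use order (left to right): a, c, d, n, b, c, d
typing: well-typed at (Str → Str) → (((Int → Str → Bool) → Str) → (Int → Bool) → Str) → ((Int → Str → Bool) → Str) → (Int → Str → Bool) → Str
across the five disciplines: ordered ✗ | linear ✗ | affine ✗ | relevant ✗ | unrestricted ✓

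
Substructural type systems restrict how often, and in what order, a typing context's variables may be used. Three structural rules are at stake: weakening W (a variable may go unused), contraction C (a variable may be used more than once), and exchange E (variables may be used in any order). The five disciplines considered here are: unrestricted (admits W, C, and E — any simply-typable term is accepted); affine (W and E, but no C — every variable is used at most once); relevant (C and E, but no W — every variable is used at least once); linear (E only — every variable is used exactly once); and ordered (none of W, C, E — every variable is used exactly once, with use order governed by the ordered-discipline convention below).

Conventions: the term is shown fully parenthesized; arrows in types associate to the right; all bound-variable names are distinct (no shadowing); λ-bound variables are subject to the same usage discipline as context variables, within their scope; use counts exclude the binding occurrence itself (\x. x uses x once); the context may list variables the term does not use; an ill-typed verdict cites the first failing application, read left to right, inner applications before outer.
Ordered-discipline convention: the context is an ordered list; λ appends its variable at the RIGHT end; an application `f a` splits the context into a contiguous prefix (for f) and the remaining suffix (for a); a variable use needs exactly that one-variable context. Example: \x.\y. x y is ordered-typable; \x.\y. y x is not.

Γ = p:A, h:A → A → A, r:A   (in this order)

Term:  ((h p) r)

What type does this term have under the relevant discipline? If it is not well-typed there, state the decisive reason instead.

term : A
variable uses: p: 1, h: 1, r: 1
uses in reading order: h, p, r
typing: well-typed — term : A
all disciplines: ordered ✗; linear ✓; affine ✓; relevant ✓; unrestricted ✓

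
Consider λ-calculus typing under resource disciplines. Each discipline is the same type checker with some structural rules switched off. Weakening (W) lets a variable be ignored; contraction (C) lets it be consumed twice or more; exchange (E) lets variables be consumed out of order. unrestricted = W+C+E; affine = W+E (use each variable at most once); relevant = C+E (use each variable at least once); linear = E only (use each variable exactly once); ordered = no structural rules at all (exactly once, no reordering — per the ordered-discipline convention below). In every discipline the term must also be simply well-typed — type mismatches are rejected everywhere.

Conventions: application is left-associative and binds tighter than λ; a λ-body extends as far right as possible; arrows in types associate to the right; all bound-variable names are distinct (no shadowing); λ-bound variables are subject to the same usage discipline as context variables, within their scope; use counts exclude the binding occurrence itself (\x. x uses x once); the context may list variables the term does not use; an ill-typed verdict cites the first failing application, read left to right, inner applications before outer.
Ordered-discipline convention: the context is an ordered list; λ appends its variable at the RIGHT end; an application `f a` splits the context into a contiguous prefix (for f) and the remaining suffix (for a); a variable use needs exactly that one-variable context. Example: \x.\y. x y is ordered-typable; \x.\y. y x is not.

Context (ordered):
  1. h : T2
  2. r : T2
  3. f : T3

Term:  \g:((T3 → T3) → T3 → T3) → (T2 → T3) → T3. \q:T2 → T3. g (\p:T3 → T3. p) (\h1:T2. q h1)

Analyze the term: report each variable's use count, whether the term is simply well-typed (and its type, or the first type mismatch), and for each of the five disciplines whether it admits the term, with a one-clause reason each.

usage: h: 0×; r: 0×; f: 0×; g [bound]: 1×; q [bound]: 1×; p [bound]: 1×; h1 [bound]: 1×
order of uses: g, p, q, h1
typing: well-typed — term : (((T3 → T3) → T3 → T3) → (T2 → T3) → T3) → (T2 → T3) → T3
ordered: ✗, h, r, f left unused
linear: ✗, h, r, f left unused
affine: ✓, none of h, r, f, g, q, p, h1 used more than once
relevant: ✗, h, r, f left unused
unrestricted: ✓, simply typable at (((T3 → T3) → T3 → T3) → (T2 → T3) → T3) → (T2 → T3) → T3; W, C, E all held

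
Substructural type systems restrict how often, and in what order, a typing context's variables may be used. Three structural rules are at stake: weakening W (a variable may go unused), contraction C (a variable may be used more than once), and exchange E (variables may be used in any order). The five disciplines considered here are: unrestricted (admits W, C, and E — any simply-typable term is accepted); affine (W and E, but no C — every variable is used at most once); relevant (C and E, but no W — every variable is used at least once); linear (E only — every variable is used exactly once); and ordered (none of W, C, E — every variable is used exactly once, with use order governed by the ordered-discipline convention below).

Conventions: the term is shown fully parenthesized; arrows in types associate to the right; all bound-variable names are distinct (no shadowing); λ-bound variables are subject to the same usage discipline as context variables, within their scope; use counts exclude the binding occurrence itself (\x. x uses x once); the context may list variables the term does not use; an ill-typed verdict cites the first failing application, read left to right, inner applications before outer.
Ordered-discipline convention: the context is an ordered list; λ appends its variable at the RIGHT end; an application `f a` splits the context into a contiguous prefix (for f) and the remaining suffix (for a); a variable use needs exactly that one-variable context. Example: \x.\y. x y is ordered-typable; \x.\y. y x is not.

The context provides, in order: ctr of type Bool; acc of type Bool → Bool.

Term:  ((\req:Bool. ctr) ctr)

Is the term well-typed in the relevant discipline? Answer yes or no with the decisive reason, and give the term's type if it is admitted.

no — needs weakening: acc, req unused
counts: ctr ×2, acc ×0, req [bound] ×0
order of uses: ctr, ctr
typing: the term checks, with type Bool
across the five disciplines: ordered ✗; linear ✗; affine ✗; relevant ✗; unrestricted ✓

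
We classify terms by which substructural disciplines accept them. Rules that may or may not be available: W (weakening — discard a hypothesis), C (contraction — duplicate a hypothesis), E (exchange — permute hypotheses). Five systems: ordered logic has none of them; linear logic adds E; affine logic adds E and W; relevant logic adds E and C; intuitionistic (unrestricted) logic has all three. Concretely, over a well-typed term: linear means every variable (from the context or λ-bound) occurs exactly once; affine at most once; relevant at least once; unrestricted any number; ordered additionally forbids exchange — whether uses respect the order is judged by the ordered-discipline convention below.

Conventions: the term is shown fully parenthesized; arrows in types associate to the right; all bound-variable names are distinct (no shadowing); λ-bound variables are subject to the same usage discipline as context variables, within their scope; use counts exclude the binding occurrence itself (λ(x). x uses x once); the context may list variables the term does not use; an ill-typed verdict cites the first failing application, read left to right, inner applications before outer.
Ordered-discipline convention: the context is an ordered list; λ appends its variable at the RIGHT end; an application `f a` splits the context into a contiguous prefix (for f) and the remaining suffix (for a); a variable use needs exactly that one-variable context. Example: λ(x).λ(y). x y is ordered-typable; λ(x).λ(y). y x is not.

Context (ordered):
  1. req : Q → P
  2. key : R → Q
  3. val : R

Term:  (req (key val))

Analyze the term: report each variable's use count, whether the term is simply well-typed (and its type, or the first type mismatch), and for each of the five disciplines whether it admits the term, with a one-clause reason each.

variable uses: req=1, key=1, val=1
left-to-right use order: req, key, val
typing: ✓ — P
ordered ✓ (req, key, val: once each, no exchange needed)
linear ✓ (single use per variable (req, key, val))
affine ✓ (at most one use each (req, key, val))
relevant ✓ (at least one use each (req, key, val))
unrestricted ✓ (simply typable at P; W, C, E all held)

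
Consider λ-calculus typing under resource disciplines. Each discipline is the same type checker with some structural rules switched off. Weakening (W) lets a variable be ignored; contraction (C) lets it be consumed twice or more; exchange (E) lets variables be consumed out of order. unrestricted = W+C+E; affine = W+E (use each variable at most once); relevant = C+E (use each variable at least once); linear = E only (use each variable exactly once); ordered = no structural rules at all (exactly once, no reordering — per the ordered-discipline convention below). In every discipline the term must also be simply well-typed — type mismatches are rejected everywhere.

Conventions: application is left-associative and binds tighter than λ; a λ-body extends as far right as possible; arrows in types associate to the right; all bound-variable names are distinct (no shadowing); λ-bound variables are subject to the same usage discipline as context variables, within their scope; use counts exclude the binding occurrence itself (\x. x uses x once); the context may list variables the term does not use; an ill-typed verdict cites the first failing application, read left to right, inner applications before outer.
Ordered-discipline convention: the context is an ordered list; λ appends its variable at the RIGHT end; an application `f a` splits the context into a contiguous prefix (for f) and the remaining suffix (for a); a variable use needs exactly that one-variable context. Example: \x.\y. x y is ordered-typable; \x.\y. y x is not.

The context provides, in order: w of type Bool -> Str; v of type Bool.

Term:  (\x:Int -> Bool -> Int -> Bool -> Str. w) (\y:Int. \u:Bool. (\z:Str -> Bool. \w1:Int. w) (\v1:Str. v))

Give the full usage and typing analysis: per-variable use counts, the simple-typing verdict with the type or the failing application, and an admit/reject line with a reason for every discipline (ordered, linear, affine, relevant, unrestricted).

counts: w ×2; v ×1; x [bound] ×0; y [bound] ×0; u [bound] ×0; z [bound] ×0; w1 [bound] ×0; v1 [bound] ×0
uses in reading order: w, w, v
typing: the term checks, with type Bool -> Str
ordered: ✗ — w ×2 used more than once (contraction); needs weakening: x, y, u, z, w1, v1 unused
linear: ✗ — w ×2 used more than once (contraction); needs weakening: x, y, u, z, w1, v1 unused
affine: ✗ — w ×2 used more than once (contraction)
relevant: ✗ — needs weakening: x, y, u, z, w1, v1 unused
unrestricted: ✓ — well-typed at Bool -> Str; no restrictions here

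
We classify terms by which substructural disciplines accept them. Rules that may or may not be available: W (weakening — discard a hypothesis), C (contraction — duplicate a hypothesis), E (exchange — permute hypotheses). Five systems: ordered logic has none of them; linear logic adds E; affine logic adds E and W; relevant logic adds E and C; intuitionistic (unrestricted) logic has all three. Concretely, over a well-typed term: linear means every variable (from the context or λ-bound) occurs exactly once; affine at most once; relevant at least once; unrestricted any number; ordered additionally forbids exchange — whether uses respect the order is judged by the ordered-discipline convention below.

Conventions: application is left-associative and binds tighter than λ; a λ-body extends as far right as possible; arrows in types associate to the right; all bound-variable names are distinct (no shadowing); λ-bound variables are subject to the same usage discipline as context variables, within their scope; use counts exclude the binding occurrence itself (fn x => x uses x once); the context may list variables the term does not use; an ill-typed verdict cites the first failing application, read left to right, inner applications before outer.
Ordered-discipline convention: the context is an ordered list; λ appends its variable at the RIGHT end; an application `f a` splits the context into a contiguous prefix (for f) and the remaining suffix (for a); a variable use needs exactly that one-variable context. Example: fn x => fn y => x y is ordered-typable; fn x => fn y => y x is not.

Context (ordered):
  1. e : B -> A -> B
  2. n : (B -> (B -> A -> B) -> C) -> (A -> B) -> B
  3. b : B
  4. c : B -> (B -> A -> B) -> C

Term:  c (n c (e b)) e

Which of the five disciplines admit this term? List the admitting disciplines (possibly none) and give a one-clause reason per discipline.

admitting disciplines: relevant, unrestricted
counts: e: 2×, n: 1×, b: 1×, c: 2×
left-to-right use order: c, n, c, e, b, e
typing: well-typed at C
ordered ✗ (needs contraction — e ×2, c ×2)
linear ✗ (needs contraction — e ×2, c ×2)
affine ✗ (needs contraction — e ×2, c ×2)
relevant ✓ (at least one use each (e, n, b, c))
unrestricted ✓ (type-checks (C) and nothing is barred)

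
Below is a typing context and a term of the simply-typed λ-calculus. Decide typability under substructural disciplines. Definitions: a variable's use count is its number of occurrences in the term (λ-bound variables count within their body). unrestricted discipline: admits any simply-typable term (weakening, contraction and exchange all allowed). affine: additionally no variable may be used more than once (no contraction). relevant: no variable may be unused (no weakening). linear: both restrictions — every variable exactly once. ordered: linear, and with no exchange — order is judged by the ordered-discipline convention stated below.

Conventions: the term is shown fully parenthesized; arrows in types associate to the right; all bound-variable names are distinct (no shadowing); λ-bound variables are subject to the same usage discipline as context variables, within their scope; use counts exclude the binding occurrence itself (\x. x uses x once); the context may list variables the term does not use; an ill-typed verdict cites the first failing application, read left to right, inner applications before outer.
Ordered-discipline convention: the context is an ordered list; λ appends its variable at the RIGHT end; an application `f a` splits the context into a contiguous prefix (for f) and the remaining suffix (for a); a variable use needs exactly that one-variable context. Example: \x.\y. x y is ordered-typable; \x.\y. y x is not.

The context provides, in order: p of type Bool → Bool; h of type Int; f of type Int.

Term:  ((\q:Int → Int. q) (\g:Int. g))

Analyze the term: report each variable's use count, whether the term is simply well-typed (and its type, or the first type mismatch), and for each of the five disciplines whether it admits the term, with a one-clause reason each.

use counts: p=0, h=0, f=0, q (λ-bound)=1, g (λ-bound)=1
use order (left to right): q, g
typing: ✓ — Int → Int
ordered: ✗, unused: p, h, f — weakening required
linear: ✗, unused: p, h, f — weakening required
affine: ✓, no duplicate uses among p, h, f, q, g
relevant: ✗, unused: p, h, f — weakening required
unrestricted: ✓, well-typed at Int → Int; no restrictions here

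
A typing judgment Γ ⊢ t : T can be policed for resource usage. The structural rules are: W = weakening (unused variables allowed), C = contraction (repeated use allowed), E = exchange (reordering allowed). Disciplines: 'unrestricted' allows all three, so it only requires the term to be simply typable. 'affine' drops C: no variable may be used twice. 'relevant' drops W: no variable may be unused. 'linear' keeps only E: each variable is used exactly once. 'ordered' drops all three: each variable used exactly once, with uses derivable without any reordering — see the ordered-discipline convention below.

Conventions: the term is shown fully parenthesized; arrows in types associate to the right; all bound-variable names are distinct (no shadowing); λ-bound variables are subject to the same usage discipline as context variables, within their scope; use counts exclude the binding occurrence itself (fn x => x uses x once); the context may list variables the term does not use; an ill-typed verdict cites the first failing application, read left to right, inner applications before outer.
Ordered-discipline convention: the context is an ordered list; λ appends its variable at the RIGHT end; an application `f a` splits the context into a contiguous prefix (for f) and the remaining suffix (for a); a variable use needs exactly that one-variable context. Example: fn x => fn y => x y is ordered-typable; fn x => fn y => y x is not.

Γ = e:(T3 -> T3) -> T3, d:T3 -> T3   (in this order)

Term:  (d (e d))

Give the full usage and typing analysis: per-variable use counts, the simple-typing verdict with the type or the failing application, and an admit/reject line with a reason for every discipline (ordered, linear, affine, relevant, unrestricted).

counts: e: 1×; d: 2×
left-to-right use order: d, e, d
typing: well-typed — term : T3
ordered: ✗ — repeated use of d ×2
linear: ✗ — repeated use of d ×2
affine: ✗ — repeated use of d ×2
relevant: ✓ — every one of e, d appears
unrestricted: ✓ — typability at T3 is all that's needed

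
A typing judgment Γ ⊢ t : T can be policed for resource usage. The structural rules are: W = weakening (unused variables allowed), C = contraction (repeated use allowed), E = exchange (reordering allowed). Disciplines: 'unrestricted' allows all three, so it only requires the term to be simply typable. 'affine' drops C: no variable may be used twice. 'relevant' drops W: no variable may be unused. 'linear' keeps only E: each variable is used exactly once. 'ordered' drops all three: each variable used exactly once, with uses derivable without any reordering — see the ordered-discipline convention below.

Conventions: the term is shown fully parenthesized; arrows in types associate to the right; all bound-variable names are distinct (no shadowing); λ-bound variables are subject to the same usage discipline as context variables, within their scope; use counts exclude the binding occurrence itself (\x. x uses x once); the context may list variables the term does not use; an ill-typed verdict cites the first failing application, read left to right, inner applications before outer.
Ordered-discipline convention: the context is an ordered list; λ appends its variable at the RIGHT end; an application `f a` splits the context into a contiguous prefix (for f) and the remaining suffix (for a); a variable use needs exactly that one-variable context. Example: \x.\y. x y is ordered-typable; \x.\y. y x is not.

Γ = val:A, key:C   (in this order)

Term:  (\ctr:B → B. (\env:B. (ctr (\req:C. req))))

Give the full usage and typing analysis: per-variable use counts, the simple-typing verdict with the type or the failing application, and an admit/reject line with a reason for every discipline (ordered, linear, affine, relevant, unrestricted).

counts: val ×0, key ×0, ctr [bound] ×1, env [bound] ×0, req [bound] ×1
left-to-right use order: ctr, req
typing: ill-typed: argument of type C → C where B is required
ordered: ✗, a type mismatch blocks all five
linear: ✗, the type mismatch rejects it
affine: ✗, not simply typable
relevant: ✗, fails simple typing
unrestricted: ✗, a type mismatch blocks all five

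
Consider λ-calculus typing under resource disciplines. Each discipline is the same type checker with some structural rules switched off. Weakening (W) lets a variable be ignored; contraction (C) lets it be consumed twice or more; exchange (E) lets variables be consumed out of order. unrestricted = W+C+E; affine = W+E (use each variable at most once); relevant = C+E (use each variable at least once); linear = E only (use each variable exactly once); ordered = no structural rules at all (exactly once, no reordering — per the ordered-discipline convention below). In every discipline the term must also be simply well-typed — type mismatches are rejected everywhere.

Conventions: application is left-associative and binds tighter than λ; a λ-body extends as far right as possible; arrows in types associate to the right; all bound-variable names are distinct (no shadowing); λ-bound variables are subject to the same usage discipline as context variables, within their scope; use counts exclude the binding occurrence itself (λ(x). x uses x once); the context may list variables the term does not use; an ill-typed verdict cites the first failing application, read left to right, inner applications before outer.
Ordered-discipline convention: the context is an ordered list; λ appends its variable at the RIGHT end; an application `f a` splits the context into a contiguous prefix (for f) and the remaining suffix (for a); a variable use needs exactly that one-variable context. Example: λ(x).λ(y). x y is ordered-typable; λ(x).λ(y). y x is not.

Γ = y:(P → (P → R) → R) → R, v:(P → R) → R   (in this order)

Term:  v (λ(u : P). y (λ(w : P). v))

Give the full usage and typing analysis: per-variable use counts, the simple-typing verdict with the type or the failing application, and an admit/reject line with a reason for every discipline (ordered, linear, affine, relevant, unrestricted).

usage: y=1, v=2, u [bound]=0, w [bound]=0
use order (left to right): v, y, v
typing: well-typed at R
ordered: ✗, needs contraction — v ×2; unused: u, w — weakening required
linear: ✗, needs contraction — v ×2; unused: u, w — weakening required
affine: ✗, needs contraction — v ×2
relevant: ✗, unused: u, w — weakening required
unrestricted: ✓, well-typed at R; no restrictions here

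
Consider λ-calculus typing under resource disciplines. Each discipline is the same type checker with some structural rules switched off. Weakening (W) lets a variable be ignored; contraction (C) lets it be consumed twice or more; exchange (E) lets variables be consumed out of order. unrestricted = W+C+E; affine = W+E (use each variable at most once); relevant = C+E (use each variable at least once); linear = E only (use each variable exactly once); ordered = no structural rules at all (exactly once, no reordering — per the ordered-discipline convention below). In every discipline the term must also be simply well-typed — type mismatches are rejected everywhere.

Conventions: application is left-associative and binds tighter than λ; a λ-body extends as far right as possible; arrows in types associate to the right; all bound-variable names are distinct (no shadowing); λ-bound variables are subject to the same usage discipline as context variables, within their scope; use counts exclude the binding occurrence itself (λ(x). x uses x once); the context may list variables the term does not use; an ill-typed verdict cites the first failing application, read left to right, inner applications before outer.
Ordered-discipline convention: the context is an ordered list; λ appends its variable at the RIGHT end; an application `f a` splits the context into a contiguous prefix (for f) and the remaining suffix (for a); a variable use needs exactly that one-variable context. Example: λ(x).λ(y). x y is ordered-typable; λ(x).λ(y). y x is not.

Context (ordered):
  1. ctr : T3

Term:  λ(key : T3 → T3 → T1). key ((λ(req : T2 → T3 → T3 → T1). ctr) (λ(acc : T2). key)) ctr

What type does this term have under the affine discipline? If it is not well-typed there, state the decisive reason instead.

not well-typed under affine — uses contraction: ctr ×2, key ×2
variable uses: ctr: 2×; key (λ-bound): 2×; req (λ-bound): 0×; acc (λ-bound): 0×
left-to-right use order: key, ctr, key, ctr
typing: ✓ — (T3 → T3 → T1) → T1
across the five disciplines: ordered ✗, linear ✗, affine ✗, relevant ✗, unrestricted ✓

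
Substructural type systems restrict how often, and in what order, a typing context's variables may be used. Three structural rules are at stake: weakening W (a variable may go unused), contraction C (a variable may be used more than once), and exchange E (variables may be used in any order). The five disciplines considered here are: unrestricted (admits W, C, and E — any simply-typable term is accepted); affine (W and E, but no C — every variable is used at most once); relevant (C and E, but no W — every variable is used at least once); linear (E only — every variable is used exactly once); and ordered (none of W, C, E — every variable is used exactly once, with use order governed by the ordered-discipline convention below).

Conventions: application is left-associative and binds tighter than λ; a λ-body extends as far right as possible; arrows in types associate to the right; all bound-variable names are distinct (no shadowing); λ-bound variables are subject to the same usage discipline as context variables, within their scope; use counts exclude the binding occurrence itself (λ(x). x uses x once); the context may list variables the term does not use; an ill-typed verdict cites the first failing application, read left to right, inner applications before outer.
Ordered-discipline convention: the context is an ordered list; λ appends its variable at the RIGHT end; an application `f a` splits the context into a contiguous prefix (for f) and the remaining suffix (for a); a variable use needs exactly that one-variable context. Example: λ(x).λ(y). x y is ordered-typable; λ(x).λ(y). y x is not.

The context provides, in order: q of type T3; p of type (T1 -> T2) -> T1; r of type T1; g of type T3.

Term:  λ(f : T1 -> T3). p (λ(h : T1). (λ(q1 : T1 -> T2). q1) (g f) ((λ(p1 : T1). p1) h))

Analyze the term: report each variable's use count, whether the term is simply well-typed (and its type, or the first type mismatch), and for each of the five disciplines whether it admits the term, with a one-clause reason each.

counts: q: 0; p: 1; r: 0; g: 1; f (bound): 1; h (bound): 1; q1 (bound): 1; p1 (bound): 1
use order (left to right): p, q1, g, f, p1, h
typing: ill-typed: non-arrow in function slot: T3
ordered: ✗, a type mismatch blocks all five
linear: ✗, the type mismatch rejects it
affine: ✗, not simply typable
relevant: ✗, fails simple typing
unrestricted: ✗, a type mismatch blocks all five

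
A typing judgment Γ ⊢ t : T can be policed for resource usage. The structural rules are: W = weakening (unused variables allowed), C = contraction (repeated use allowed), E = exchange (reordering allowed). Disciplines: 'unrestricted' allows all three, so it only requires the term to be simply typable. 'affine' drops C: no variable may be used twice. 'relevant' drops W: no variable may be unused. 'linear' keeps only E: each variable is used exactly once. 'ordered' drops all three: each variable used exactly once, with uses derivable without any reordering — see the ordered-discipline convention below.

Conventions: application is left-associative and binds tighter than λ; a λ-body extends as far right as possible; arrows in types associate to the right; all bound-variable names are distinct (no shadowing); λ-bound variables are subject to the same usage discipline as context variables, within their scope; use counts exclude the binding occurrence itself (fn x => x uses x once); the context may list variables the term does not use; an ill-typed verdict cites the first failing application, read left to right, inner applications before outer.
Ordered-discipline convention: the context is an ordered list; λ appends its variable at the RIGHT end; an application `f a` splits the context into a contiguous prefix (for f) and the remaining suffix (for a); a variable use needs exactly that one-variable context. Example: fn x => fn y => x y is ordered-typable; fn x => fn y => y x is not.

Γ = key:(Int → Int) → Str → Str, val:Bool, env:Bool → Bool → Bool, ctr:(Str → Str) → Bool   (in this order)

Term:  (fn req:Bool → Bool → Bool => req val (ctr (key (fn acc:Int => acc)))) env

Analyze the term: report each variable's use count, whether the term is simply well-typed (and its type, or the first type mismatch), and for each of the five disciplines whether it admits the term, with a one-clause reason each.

counts: key: 1×, val: 1×, env: 1×, ctr: 1×, req [bound]: 1×, acc [bound]: 1×
order of uses: req, val, ctr, key, acc, env
typing: well-typed — term : Bool
ordered: ✗ — use order req, val, ctr, key, acc, env needs exchange
linear: ✓ — single use per variable (key, val, env, ctr, req, acc)
affine: ✓ — none of key, val, env, ctr, req, acc used more than once
relevant: ✓ — none of key, val, env, ctr, req, acc goes unused
unrestricted: ✓ — type-checks (Bool) and nothing is barred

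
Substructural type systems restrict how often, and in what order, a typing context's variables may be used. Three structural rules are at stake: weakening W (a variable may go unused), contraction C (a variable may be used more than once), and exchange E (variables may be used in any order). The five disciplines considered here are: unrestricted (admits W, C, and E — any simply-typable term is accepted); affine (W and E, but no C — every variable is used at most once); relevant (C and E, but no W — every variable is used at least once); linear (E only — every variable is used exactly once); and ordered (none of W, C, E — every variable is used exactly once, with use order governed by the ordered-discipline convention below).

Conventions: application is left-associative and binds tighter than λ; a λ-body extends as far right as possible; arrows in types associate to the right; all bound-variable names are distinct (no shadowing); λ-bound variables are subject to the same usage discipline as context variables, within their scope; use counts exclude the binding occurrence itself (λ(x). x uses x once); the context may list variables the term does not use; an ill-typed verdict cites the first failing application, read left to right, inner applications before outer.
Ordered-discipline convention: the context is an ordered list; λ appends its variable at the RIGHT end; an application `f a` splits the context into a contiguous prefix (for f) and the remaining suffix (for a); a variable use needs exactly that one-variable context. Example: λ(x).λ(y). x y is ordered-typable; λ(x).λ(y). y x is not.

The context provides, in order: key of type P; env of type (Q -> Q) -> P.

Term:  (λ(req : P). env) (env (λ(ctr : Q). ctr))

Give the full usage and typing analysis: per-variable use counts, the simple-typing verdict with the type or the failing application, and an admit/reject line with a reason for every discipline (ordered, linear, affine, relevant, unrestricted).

variable uses: key: 0; env: 2; req (bound): 0; ctr (bound): 1
uses in reading order: env, env, ctr
typing: well-typed at (Q -> Q) -> P
ordered ✗ (uses contraction: env ×2; key, req left unused)
linear ✗ (uses contraction: env ×2; key, req left unused)
affine ✗ (uses contraction: env ×2)
relevant ✗ (key, req left unused)
unrestricted ✓ (well-typed at (Q -> Q) -> P; no restrictions here)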